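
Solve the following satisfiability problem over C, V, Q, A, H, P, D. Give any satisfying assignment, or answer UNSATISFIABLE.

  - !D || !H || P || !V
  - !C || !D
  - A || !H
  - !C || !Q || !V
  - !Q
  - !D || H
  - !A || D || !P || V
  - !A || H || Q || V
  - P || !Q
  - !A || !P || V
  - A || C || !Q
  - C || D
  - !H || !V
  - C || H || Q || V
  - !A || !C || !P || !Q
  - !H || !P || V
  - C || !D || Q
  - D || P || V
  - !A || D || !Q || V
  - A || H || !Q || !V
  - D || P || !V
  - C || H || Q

Unit clause (!Q) forces Q = False.
Set C = True.
  then (!C || !D) forces D = False.
Set V = True.
  then (!H || !V) forces H = False.
  then (D || P || !V) forces P = True.
Set A = False.
All clauses satisfied.

C = True, V = True, Q = False, A = False, H = False, P = True, D = False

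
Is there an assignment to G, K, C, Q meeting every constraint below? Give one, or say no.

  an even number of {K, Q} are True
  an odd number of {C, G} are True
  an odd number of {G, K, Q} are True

G = True; K = False; C = False; Q = False

{K, Q}: 0 true → even ✓
{C, G}: 1 true → odd ✓
{G, K, Q}: 1 true → odd ✓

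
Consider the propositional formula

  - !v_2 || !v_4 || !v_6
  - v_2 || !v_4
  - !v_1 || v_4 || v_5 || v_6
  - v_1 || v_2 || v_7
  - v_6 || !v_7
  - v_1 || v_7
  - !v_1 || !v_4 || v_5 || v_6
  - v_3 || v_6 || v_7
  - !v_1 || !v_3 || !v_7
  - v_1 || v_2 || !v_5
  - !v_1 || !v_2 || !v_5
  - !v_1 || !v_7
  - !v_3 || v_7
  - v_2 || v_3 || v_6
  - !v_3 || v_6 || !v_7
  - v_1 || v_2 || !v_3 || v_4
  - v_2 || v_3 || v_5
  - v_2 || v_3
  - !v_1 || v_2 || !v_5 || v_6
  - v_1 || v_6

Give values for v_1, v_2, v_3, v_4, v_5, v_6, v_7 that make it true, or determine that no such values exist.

v_1: True, v_2: True, v_3: False, v_4: False, v_5: False, v_6: True, v_7: False

Set v_1 = True.
  then (!v_1 || !v_7) forces v_7 = False.
  then (!v_3 || v_7) forces v_3 = False.
  then (v_2 || v_3) forces v_2 = True.
  then (v_3 || v_6 || v_7) forces v_6 = True.
  then (!v_1 || !v_2 || !v_5) forces v_5 = False.
  then (!v_2 || !v_4 || !v_6) forces v_4 = False.
All clauses satisfied.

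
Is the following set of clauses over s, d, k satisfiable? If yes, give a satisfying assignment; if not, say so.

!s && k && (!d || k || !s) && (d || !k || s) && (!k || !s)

s: False; d: True; k: True

Unit clause (!s) forces s = False.
Unit clause (k) forces k = True.
In (d || !k || s) only d is left, so d = True.
Check each clause:
  (!s): !s holds.
  (k): k holds.
  (!d || k || !s): k holds.
  (d || !k || s): d holds.
  (!k || !s): !s holds.
All clauses satisfied.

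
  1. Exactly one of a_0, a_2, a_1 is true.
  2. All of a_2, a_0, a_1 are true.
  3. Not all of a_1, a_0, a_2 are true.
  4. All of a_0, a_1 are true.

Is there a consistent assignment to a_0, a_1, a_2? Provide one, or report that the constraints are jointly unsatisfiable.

UNSATISFIABLE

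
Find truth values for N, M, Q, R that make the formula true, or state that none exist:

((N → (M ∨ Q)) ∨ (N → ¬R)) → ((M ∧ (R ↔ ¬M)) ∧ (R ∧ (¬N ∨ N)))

N = True, M = False, Q = False, R = True

  ((N → (M ∨ Q)) ∨ (N → ¬R)) → ((M ∧ (R ↔ ¬M)) ∧ (R ∧ (¬N ∨ N))) = True
    (N → (M ∨ Q)) ∨ (N → ¬R) = False
      N → (M ∨ Q) = False
        M ∨ Q = False
      N → ¬R = False
        ¬R = False
    (M ∧ (R ↔ ¬M)) ∧ (R ∧ (¬N ∨ N)) = False
      M ∧ (R ↔ ¬M) = False
        R ↔ ¬M = True
          ¬M = True
      R ∧ (¬N ∨ N) = True
        ¬N ∨ N = True
          ¬N = False
The formula evaluates to True.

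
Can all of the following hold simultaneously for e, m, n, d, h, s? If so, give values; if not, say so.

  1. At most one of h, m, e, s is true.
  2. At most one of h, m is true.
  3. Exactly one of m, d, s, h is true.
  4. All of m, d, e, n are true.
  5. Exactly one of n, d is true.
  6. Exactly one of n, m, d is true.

Case n = True:
  (4) forces m = True.
  Constraint (6) is violated (n=T, m=T) — contradiction.
Case n = False:
  Constraint (4) is violated (n=F) — contradiction.
Both cases fail — unsatisfiable.

The formula is unsatisfiable.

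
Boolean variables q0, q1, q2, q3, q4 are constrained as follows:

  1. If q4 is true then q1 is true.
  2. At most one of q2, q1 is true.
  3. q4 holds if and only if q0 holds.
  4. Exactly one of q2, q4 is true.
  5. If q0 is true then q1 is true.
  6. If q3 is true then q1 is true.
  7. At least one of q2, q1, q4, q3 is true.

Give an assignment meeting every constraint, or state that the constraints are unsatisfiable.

q0: False, q1: False, q2: True, q3: False, q4: False

  (1) q4=F ⇒ q1: vacuous ✓
  (2) {q2, q1}: 1 true — at most one ✓
  (3) q4=F, q0=F — same ✓
  (4) {q2, q4}: 1 true — exactly one ✓
  (5) q0=F ⇒ q1: vacuous ✓
  (6) q3=F ⇒ q1: vacuous ✓
  (7) {q2, q1, q4, q3}: 1 true — at least one ✓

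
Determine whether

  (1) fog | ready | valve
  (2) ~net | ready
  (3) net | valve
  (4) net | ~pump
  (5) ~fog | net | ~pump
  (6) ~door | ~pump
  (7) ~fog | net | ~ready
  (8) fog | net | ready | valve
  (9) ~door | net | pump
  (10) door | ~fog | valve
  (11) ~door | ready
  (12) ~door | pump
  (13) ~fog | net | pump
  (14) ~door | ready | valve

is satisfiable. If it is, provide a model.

pump = False; fog = False; valve = True; door = False; ready = True; net = True

Set pump = False.
  then (~door | pump) forces door = False.
Set fog = False.
Set valve = True.
Set ready = True.
Set net = True.
All clauses satisfied.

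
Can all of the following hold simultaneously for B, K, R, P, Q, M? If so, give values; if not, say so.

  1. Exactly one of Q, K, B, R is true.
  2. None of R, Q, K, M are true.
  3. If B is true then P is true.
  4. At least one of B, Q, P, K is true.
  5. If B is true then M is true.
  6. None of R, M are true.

Case K = True:
  Constraint (2) is violated (K=T) — contradiction.
Case K = False:
  (2) forces R = False.
  (2) forces Q = False.
  (1) with Q=F, K=F, R=F forces B = True.
  (2) forces M = False.
  Constraint (5) is violated (B=T, M=F) — contradiction.
Both cases fail — unsatisfiable.

No satisfying assignment exists.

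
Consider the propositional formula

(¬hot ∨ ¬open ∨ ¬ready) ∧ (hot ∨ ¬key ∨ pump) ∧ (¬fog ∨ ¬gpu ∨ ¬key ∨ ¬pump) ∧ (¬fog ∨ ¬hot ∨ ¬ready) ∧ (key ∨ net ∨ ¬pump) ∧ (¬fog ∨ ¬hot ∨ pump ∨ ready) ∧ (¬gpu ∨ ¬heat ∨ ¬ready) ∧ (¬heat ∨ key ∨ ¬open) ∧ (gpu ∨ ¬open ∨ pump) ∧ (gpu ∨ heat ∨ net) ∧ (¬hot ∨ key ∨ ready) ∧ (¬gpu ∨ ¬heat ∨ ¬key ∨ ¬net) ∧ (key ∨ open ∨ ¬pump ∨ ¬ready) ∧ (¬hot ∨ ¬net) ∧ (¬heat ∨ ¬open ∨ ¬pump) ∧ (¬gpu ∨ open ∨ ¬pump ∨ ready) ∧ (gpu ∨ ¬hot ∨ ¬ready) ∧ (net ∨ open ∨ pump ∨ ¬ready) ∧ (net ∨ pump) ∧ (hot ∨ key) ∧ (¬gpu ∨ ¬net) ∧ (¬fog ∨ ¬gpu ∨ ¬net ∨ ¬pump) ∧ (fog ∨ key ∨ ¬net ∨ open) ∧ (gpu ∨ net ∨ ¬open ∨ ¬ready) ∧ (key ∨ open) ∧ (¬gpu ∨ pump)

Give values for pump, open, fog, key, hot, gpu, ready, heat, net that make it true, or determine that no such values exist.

pump = True, open = False, fog = False, key = True, hot = True, gpu = True, ready = True, heat = False, net = False

Try pump = False:
  (net ∨ pump) forces net = True.
  (¬hot ∨ ¬net) forces hot = False.
  (hot ∨ ¬key ∨ pump) forces key = False.
  clause (hot ∨ key) is falsified — backtrack.
So pump = True.
Set open = False.
  then (key ∨ open) forces key = True.
Set fog = False.
Set hot = True.
  then (¬hot ∨ ¬net) forces net = False.
Set gpu = True.
  then (¬gpu ∨ open ∨ ¬pump ∨ ready) forces ready = True.
  then (¬gpu ∨ ¬heat ∨ ¬ready) forces heat = False.
All clauses satisfied.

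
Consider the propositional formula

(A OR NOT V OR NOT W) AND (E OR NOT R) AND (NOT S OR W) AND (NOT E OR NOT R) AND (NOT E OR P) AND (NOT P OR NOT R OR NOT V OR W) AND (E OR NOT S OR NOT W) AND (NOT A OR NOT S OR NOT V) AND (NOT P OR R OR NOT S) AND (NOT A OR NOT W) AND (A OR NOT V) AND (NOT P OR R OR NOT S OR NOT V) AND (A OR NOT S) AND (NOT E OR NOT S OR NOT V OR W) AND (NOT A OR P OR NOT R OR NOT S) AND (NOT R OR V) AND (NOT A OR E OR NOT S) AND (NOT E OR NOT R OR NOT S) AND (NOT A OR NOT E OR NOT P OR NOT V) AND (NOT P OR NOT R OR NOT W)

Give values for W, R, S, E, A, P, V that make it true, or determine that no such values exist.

Set W = True.
  then (NOT A OR NOT W) forces A = False.
  then (A OR NOT V) forces V = False.
  then (A OR NOT S) forces S = False.
  then (NOT R OR V) forces R = False.
Set E = False.
Set P = True.
All clauses satisfied.

W=T, R=F, S=F, E=F, A=F, P=T, V=F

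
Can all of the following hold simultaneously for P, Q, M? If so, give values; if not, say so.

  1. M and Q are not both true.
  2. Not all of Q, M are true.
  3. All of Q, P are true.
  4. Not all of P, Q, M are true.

P = True, Q = True, M = False

  (1) M=F, Q=T — not both ✓
  (2) {Q, M}: 1/2 true — not all ✓
  (3) {Q, P}: all 2 true ✓
  (4) {P, Q, M}: 2/3 true — not all ✓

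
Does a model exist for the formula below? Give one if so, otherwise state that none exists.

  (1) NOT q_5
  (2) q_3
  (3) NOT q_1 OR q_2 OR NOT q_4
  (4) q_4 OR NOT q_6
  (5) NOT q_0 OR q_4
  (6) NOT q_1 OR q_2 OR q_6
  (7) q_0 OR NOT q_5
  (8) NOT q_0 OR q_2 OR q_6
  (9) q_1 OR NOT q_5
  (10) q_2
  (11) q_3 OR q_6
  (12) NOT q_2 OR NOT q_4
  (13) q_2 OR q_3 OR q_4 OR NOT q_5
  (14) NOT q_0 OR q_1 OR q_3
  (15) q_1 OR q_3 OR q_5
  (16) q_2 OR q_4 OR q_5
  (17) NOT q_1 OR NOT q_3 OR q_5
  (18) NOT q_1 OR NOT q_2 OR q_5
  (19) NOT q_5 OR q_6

q_0 = False, q_1 = False, q_2 = True, q_3 = True, q_4 = False, q_5 = False, q_6 = False

Unit clause (NOT q_5) forces q_5 = False.
Unit clause (q_3) forces q_3 = True.
Unit clause (q_2) forces q_2 = True.
In (NOT q_2 OR NOT q_4) only NOT q_4 is left, so q_4 = False.
In (NOT q_1 OR NOT q_3 OR q_5) only NOT q_1 is left, so q_1 = False.
In (q_4 OR NOT q_6) only NOT q_6 is left, so q_6 = False.
In (NOT q_0 OR q_4) only NOT q_0 is left, so q_0 = False.
All clauses satisfied.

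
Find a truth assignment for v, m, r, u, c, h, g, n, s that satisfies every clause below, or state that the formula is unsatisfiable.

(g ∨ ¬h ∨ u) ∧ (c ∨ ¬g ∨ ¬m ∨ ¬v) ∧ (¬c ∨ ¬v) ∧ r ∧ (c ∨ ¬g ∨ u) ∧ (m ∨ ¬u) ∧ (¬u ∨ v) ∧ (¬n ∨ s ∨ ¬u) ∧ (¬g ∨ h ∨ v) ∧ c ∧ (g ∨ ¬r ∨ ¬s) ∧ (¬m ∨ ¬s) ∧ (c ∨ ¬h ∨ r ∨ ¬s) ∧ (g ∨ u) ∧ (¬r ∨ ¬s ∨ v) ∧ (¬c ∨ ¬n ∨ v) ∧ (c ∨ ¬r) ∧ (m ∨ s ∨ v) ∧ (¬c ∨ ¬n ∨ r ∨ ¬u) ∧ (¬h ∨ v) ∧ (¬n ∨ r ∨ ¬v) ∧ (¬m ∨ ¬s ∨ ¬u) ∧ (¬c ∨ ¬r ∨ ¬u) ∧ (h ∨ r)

UNSATISFIABLE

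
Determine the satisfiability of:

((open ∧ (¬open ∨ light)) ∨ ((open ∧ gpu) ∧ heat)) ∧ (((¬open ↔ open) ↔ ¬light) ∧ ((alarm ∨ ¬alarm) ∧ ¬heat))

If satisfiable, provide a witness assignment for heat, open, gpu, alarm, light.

heat = False, open = True, gpu = False, alarm = True, light = True

  (open ∧ (¬open ∨ light)) ∨ ((open ∧ gpu) ∧ heat) = True
    open ∧ (¬open ∨ light) = True
      ¬open ∨ light = True
        ¬open = False
    (open ∧ gpu) ∧ heat = False
      open ∧ gpu = False
  ((¬open ↔ open) ↔ ¬light) ∧ ((alarm ∨ ¬alarm) ∧ ¬heat) = True
    (¬open ↔ open) ↔ ¬light = True
      ¬open ↔ open = False
        ¬open = False
      ¬light = False
    (alarm ∨ ¬alarm) ∧ ¬heat = True
      alarm ∨ ¬alarm = True
        ¬alarm = False
      ¬heat = True
Both conjuncts True, so the formula holds.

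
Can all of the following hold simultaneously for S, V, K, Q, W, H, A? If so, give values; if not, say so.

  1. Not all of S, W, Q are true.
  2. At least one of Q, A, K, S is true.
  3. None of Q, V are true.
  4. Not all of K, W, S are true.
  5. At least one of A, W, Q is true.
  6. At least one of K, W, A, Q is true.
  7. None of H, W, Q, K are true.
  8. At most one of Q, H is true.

S: True, V: False, K: False, Q: False, W: False, H: False, A: True

  (1) {S, W, Q}: 1/3 true — not all ✓
  (2) {Q, A, K, S}: 2 true — at least one ✓
  (3) {Q, V}: 0 true — none ✓
  (4) {K, W, S}: 1/3 true — not all ✓
  (5) {A, W, Q}: 1 true — at least one ✓
  (6) {K, W, A, Q}: 1 true — at least one ✓
  (7) {H, W, Q, K}: 0 true — none ✓
  (8) {Q, H}: 0 true — at most one ✓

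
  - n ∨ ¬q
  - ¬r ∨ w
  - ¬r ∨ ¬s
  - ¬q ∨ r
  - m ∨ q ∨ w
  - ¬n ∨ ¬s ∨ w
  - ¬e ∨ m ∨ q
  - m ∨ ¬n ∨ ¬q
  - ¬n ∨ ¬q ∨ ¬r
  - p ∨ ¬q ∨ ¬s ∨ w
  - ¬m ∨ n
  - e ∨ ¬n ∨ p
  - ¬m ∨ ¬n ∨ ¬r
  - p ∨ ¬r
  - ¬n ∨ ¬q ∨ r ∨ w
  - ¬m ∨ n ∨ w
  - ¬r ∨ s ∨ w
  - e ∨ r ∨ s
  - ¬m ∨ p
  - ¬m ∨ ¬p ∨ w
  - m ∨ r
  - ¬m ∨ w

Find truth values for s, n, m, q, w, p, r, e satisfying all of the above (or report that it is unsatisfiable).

s=F; n=F; m=F; q=F; w=T; p=T; r=T; e=F

Set s = False.
Set n = False.
  then (n ∨ ¬q) forces q = False.
  then (¬m ∨ n) forces m = False.
  then (m ∨ r) forces r = True.
  then (¬r ∨ w) forces w = True.
  then (¬e ∨ m ∨ q) forces e = False.
  then (p ∨ ¬r) forces p = True.
All clauses satisfied.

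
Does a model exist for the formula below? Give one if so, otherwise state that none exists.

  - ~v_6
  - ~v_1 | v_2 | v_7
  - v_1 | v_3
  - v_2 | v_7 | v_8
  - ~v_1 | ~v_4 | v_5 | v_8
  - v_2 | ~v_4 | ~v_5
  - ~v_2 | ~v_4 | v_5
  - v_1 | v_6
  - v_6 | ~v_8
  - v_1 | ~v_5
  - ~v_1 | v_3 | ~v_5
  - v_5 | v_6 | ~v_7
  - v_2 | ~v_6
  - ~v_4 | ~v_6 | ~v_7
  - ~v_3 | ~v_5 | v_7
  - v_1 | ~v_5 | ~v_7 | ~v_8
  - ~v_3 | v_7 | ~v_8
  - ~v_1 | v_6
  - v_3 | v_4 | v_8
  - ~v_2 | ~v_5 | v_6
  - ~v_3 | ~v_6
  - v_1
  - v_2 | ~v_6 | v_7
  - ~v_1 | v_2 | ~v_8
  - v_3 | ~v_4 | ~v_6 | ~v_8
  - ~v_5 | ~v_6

No satisfying assignment exists.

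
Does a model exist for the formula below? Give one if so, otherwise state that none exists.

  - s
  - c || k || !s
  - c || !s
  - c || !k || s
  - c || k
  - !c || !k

k: False, c: True, s: True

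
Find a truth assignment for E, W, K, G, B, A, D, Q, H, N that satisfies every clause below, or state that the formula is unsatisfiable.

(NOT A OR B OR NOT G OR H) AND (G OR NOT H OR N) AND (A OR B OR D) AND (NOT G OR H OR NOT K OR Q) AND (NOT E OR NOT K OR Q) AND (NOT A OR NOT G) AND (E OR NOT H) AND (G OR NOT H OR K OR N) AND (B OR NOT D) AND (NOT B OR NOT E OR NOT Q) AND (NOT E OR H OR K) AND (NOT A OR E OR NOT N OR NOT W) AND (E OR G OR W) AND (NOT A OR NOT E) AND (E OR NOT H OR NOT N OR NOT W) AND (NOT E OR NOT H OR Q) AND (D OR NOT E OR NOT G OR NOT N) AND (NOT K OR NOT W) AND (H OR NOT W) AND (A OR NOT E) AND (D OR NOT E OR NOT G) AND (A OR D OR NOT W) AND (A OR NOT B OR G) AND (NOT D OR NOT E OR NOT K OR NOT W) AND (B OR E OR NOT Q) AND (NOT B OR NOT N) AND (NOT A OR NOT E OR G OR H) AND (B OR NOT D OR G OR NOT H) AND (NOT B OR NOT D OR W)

E = False; W = False; K = False; G = True; B = True; A = False; D = False; Q = True; H = False; N = False

Try E = True:
  (NOT A OR NOT E) forces A = False.
  clause (A OR NOT E) is falsified — backtrack.
So E = False.
  then (E OR NOT H) forces H = False.
  then (H OR NOT W) forces W = False.
  then (E OR G OR W) forces G = True.
  then (NOT A OR NOT G) forces A = False.
Set K = False.
Try B = False:
  (A OR B OR D) forces D = True.
  clause (B OR NOT D) is falsified — backtrack.
So B = True.
  then (NOT B OR NOT N) forces N = False.
  then (NOT B OR NOT D OR W) forces D = False.
Set Q = True.
All clauses satisfied.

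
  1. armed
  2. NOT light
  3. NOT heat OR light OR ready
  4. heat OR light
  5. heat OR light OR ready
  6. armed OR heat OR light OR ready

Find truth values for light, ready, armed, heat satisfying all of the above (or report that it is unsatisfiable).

light = False, ready = True, armed = True, heat = True

Unit clause (armed) forces armed = True.
Unit clause (NOT light) forces light = False.
In (heat OR light) only heat is left, so heat = True.
In (NOT heat OR light OR ready) only ready is left, so ready = True.
Check each clause:
  (armed): armed holds.
  (NOT light): NOT light holds.
  (NOT heat OR light OR ready): ready holds.
  (heat OR light): heat holds.
  (heat OR light OR ready): heat holds.
  (armed OR heat OR light OR ready): armed holds.
All clauses satisfied.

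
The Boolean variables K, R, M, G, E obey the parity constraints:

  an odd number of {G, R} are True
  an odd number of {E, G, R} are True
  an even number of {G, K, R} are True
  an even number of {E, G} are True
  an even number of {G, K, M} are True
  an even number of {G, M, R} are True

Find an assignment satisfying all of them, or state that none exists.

K = True; R = True; M = True; G = False; E = False

{G, R}: 1 true → odd ✓
{E, G, R}: 1 true → odd ✓
{G, K, R}: 2 true → even ✓
{E, G}: 0 true → even ✓
{G, K, M}: 2 true → even ✓
{G, M, R}: 2 true → even ✓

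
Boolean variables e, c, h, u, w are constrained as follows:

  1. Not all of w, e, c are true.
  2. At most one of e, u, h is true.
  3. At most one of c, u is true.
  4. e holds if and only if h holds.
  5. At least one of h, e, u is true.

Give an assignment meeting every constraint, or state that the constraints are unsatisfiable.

e: False; c: False; h: False; u: True; w: False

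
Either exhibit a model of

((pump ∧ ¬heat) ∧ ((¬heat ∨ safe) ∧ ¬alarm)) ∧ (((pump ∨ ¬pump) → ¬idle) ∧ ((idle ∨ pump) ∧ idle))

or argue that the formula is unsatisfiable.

Case pump = True: the formula simplifies to (¬heat ∧ ((¬heat ∨ safe) ∧ ¬alarm)) ∧ (¬idle ∧ idle).
  idle = True: the conjunct ¬idle is False.
  idle = False: the conjunct idle is False.
Case pump = False: the conjunct pump is False.
Both cases fail — unsatisfiable.

UNSATISFIABLE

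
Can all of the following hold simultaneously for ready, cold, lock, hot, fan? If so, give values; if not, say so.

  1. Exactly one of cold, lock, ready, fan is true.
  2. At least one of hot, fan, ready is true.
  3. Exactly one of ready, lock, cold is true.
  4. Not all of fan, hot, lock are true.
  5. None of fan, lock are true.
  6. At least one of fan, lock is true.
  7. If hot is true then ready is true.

Case lock = True:
  Constraint (5) is violated (lock=T) — contradiction.
Case lock = False:
  (5) forces fan = False.
  Constraint (6) is violated (fan=F, lock=F) — contradiction.
Both cases fail — unsatisfiable.

Unsatisfiable — no assignment works.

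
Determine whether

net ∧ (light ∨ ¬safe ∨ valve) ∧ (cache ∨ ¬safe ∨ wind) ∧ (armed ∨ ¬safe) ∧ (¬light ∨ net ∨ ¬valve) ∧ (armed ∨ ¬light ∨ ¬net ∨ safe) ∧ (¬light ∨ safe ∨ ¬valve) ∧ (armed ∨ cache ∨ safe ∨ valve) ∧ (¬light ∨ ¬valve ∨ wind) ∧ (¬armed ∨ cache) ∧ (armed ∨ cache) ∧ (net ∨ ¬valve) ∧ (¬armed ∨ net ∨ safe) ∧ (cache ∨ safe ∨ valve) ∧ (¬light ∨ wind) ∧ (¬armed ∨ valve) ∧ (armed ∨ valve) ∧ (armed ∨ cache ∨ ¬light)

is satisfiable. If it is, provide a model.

light = False; armed = True; valve = True; safe = True; net = True; cache = True; wind = False

Unit clause (net) forces net = True.
Set light = False.
Set armed = True.
  then (¬armed ∨ cache) forces cache = True.
  then (¬armed ∨ valve) forces valve = True.
Set safe = True.
Set wind = False.
All clauses satisfied.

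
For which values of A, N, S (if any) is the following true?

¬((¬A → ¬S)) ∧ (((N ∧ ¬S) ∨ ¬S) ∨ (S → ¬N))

A: False, N: False, S: True

  ¬((¬A → ¬S)) = True
    ¬A → ¬S = False
      ¬A = True
      ¬S = False
  ((N ∧ ¬S) ∨ ¬S) ∨ (S → ¬N) = True
    (N ∧ ¬S) ∨ ¬S = False
      N ∧ ¬S = False
        ¬S = False
      ¬S = False
    S → ¬N = True
      ¬N = True
Both conjuncts True, so the formula holds.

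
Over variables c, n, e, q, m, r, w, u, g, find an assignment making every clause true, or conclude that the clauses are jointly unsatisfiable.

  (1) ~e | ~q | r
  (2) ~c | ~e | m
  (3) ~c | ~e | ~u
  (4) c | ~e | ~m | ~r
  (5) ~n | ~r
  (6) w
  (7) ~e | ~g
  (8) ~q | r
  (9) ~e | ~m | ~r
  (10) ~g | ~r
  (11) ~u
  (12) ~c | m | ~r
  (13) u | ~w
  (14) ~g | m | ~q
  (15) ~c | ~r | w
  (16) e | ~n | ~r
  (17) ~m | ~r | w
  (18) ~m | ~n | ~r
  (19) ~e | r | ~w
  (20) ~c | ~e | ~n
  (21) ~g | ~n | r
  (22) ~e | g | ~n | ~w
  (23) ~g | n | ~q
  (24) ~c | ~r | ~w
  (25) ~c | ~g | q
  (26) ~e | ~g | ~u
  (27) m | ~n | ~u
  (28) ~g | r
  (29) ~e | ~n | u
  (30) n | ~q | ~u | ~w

Case w = True:
  (~u) forces u = False.
  Clause (u | ~w) is falsified — contradiction.
Case w = False:
  Clause (w) is falsified — contradiction.
Both cases fail, so the formula is unsatisfiable.

UNSATISFIABLE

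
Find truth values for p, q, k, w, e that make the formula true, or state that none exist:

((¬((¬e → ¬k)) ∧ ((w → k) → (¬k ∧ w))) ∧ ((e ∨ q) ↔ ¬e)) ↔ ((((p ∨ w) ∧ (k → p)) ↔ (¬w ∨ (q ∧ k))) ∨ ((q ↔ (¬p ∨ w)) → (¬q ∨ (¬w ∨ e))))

p=F, q=T, k=T, w=T, e=F

  ((¬((¬e → ¬k)) ∧ ((w → k) → (¬k ∧ w))) ∧ ((e ∨ q) ↔ ¬e)) ↔ ((((p ∨ w) ∧ (k → p)) ↔ (¬w ∨ (q ∧ k))) ∨ ((q ↔ (¬p ∨ w)) → (¬q ∨ (¬w ∨ e)))) = True
    (¬((¬e → ¬k)) ∧ ((w → k) → (¬k ∧ w))) ∧ ((e ∨ q) ↔ ¬e) = False
      ¬((¬e → ¬k)) ∧ ((w → k) → (¬k ∧ w)) = False
        ¬((¬e → ¬k)) = True
          ¬e → ¬k = False
            ¬e = True
            ¬k = False
        (w → k) → (¬k ∧ w) = False
          w → k = True
          ¬k ∧ w = False
            ¬k = False
      (e ∨ q) ↔ ¬e = True
        e ∨ q = True
        ¬e = True
    (((p ∨ w) ∧ (k → p)) ↔ (¬w ∨ (q ∧ k))) ∨ ((q ↔ (¬p ∨ w)) → (¬q ∨ (¬w ∨ e))) = False
      ((p ∨ w) ∧ (k → p)) ↔ (¬w ∨ (q ∧ k)) = False
        (p ∨ w) ∧ (k → p) = False
          p ∨ w = True
          k → p = False
        ¬w ∨ (q ∧ k) = True
          ¬w = False
          q ∧ k = True
      (q ↔ (¬p ∨ w)) → (¬q ∨ (¬w ∨ e)) = False
        q ↔ (¬p ∨ w) = True
          ¬p ∨ w = True
            ¬p = True
        ¬q ∨ (¬w ∨ e) = False
          ¬q = False
          ¬w ∨ e = False
            ¬w = False
The formula evaluates to True.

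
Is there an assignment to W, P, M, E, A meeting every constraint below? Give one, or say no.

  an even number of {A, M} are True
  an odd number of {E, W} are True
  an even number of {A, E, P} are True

W = True, P = True, M = True, E = False, A = True

{A, M}: 2 true → even ✓
{E, W}: 1 true → odd ✓
{A, E, P}: 2 true → even ✓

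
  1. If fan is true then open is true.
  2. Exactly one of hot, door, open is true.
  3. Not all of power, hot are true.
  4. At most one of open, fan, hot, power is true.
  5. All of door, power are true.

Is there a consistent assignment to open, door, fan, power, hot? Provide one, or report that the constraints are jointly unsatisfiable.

open: False; door: True; fan: False; power: True; hot: False

  (1) fan=F ⇒ open: vacuous ✓
  (2) {hot, door, open}: 1 true — exactly one ✓
  (3) {power, hot}: 1/2 true — not all ✓
  (4) {open, fan, hot, power}: 1 true — at most one ✓
  (5) {door, power}: all 2 true ✓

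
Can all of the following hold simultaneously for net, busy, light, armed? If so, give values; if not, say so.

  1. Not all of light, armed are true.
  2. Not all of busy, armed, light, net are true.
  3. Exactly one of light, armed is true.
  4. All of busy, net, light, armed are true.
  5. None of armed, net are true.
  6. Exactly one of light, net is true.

Unsatisfiable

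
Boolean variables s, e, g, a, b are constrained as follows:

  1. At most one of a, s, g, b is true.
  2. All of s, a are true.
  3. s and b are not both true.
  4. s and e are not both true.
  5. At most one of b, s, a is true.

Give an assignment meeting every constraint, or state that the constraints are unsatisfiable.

The formula is unsatisfiable.

Case s = True:
  (1) with s=T forces a = False.
  Constraint (2) is violated (a=F) — contradiction.
Case s = False:
  Constraint (2) is violated (s=F) — contradiction.
Both cases fail — unsatisfiable.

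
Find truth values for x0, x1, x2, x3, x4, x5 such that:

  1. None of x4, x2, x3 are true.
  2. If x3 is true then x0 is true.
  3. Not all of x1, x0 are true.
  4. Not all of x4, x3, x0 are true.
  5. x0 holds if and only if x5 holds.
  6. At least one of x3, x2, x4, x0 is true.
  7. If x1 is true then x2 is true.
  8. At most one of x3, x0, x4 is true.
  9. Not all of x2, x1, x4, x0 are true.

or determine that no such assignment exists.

x0 = True; x1 = False; x2 = False; x3 = False; x4 = False; x5 = True

  (1) {x4, x2, x3}: 0 true — none ✓
  (2) x3=F ⇒ x0: vacuous ✓
  (3) {x1, x0}: 1/2 true — not all ✓
  (4) {x4, x3, x0}: 1/3 true — not all ✓
  (5) x0=T, x5=T — same ✓
  (6) {x3, x2, x4, x0}: 1 true — at least one ✓
  (7) x1=F ⇒ x2: vacuous ✓
  (8) {x3, x0, x4}: 1 true — at most one ✓
  (9) {x2, x1, x4, x0}: 1/4 true — not all ✓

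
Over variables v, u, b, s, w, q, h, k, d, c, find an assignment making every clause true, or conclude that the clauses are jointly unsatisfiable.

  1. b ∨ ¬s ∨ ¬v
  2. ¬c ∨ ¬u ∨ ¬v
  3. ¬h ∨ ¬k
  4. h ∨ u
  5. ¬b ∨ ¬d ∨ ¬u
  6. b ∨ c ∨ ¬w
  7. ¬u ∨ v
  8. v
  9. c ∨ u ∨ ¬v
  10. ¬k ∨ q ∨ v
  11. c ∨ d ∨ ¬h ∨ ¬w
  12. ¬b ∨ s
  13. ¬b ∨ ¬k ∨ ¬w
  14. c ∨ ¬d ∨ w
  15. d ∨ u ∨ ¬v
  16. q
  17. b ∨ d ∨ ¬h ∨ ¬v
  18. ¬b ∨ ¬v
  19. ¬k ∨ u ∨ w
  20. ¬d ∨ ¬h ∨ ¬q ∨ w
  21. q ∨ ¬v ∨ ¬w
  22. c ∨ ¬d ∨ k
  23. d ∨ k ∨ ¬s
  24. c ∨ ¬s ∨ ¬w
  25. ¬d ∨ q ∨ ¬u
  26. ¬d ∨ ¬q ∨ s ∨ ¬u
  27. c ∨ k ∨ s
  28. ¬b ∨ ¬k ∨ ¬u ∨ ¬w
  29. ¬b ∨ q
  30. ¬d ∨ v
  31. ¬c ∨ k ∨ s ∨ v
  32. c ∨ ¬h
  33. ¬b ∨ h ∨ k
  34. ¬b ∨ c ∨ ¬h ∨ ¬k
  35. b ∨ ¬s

Unit clause (v) forces v = True.
Unit clause (q) forces q = True.
In (¬b ∨ ¬v) only ¬b is left, so b = False.
In (b ∨ ¬s) only ¬s is left, so s = False.
Set u = True.
  then (¬c ∨ ¬u ∨ ¬v) forces c = False.
  then (b ∨ c ∨ ¬w) forces w = False.
  then (c ∨ ¬d ∨ w) forces d = False.
  then (b ∨ d ∨ ¬h ∨ ¬v) forces h = False.
  then (c ∨ k ∨ s) forces k = True.
All clauses satisfied.

v: True, u: True, b: False, s: False, w: False, q: True, h: False, k: True, d: False, c: False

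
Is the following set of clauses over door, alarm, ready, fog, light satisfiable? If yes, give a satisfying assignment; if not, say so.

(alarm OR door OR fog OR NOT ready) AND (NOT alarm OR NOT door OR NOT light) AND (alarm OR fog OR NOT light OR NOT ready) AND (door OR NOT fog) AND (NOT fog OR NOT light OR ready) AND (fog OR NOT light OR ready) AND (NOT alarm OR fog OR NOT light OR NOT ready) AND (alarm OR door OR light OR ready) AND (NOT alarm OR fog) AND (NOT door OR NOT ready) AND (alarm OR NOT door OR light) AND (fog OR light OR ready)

door: True, alarm: True, ready: False, fog: True, light: False

Try door = False:
  (door OR NOT fog) forces fog = False.
  (NOT alarm OR fog) forces alarm = False.
  (alarm OR door OR fog OR NOT ready) forces ready = False.
  (fog OR NOT light OR ready) forces light = False.
  clause (alarm OR door OR light OR ready) is falsified — backtrack.
So door = True.
  then (NOT door OR NOT ready) forces ready = False.
Try alarm = False:
  (alarm OR NOT door OR light) forces light = True.
  (NOT fog OR NOT light OR ready) forces fog = False.
  clause (fog OR NOT light OR ready) is falsified — backtrack.
So alarm = True.
  then (NOT alarm OR NOT door OR NOT light) forces light = False.
  then (NOT alarm OR fog) forces fog = True.
All clauses satisfied.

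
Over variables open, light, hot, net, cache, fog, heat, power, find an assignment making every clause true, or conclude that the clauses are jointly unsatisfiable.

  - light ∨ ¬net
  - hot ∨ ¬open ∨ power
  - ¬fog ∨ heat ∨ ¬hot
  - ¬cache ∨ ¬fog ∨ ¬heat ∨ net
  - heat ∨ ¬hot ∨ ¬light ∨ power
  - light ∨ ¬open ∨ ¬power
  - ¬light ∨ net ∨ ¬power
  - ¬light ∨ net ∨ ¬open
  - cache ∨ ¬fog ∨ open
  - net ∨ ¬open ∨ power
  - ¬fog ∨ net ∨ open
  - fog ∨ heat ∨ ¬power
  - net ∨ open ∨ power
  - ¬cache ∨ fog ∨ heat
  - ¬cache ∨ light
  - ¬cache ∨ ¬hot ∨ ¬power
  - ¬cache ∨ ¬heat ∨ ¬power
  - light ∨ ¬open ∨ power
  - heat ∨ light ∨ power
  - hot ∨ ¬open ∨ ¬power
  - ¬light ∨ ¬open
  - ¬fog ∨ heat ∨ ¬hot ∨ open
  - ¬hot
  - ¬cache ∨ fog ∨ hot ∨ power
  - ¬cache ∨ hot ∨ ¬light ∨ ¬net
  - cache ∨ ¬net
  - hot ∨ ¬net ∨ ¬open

open = False; light = False; hot = False; net = False; cache = False; fog = False; heat = True; power = True

Unit clause (¬hot) forces hot = False.
Try open = True:
  (hot ∨ ¬open ∨ power) forces power = True.
  clause (hot ∨ ¬open ∨ ¬power) is falsified — backtrack.
So open = False.
Set light = False.
  then (light ∨ ¬net) forces net = False.
  then (¬fog ∨ net ∨ open) forces fog = False.
  then (net ∨ open ∨ power) forces power = True.
  then (¬cache ∨ light) forces cache = False.
  then (fog ∨ heat ∨ ¬power) forces heat = True.
All clauses satisfied.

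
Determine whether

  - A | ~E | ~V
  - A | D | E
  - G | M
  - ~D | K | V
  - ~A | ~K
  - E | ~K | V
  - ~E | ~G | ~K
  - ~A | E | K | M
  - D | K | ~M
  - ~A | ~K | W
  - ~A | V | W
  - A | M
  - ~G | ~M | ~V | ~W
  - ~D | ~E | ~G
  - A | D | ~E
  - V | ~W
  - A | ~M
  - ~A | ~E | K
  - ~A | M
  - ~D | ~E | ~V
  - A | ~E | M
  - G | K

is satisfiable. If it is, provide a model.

Try G = False:
  (G | M) forces M = True.
  (A | ~M) forces A = True.
  (~A | ~K) forces K = False.
  clause (G | K) is falsified — backtrack.
So G = True.
Set W = False.
Set M = True.
  then (A | ~M) forces A = True.
  then (~A | ~K) forces K = False.
  then (D | K | ~M) forces D = True.
  then (~A | V | W) forces V = True.
  then (~D | ~E | ~G) forces E = False.
All clauses satisfied.

G=T; W=F; M=T; K=F; V=T; D=T; A=T; E=F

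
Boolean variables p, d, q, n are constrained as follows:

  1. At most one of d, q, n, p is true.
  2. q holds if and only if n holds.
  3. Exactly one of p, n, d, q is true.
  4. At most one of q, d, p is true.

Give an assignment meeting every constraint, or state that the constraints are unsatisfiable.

p=T, d=F, q=F, n=F

  (1) {d, q, n, p}: 1 true — at most one ✓
  (2) q=F, n=F — same ✓
  (3) {p, n, d, q}: 1 true — exactly one ✓
  (4) {q, d, p}: 1 true — at most one ✓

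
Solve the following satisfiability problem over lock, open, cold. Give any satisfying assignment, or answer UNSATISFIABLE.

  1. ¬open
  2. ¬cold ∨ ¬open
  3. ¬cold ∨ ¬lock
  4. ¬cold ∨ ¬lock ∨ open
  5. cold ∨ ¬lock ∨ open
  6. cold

lock: False, open: False, cold: True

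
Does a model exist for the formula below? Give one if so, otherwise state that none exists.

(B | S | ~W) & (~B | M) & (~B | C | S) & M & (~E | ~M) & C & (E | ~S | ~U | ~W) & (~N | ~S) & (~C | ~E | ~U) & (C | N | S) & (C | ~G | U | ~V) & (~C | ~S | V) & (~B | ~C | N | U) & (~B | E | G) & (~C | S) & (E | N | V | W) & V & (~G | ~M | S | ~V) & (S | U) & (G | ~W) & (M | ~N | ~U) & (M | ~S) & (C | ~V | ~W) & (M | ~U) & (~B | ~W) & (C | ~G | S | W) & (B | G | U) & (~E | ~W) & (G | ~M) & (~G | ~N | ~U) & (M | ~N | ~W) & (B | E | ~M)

B: True, C: True, E: False, N: False, S: True, U: True, V: True, M: True, G: True, W: False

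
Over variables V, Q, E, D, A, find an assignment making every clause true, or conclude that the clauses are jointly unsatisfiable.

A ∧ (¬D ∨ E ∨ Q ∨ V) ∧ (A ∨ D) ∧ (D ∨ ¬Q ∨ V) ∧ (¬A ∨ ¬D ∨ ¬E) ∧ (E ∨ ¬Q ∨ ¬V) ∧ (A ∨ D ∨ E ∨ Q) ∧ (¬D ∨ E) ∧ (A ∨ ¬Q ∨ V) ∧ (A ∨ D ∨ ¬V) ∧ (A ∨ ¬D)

V = True, Q = False, E = True, D = False, A = True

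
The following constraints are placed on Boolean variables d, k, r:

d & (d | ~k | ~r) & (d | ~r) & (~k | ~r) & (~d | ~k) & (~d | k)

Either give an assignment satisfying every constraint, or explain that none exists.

The formula is unsatisfiable.

Case d = True:
  (~d | ~k) forces k = False.
  Clause (~d | k) is falsified — contradiction.
Case d = False:
  Clause (d) is falsified — contradiction.
Both cases fail, so the formula is unsatisfiable.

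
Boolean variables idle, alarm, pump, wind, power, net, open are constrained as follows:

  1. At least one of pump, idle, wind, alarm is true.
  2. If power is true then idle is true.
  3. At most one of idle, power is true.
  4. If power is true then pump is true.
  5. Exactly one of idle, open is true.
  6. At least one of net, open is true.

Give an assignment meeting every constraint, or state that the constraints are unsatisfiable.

idle=T, alarm=T, pump=T, wind=T, power=F, net=T, open=F

  (1) {pump, idle, wind, alarm}: 4 true — at least one ✓
  (2) power=F ⇒ idle: vacuous ✓
  (3) {idle, power}: 1 true — at most one ✓
  (4) power=F ⇒ pump: vacuous ✓
  (5) {idle, open}: 1 true — exactly one ✓
  (6) {net, open}: 1 true — at least one ✓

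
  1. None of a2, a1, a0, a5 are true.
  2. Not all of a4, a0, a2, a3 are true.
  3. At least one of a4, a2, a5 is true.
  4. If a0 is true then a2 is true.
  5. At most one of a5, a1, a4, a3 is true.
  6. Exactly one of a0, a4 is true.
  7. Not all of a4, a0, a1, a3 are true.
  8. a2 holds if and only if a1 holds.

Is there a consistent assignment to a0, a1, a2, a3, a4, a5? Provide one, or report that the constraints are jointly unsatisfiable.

a0 = False; a1 = False; a2 = False; a3 = False; a4 = True; a5 = False

  (1) {a2, a1, a0, a5}: 0 true — none ✓
  (2) {a4, a0, a2, a3}: 1/4 true — not all ✓
  (3) {a4, a2, a5}: 1 true — at least one ✓
  (4) a0=F ⇒ a2: vacuous ✓
  (5) {a5, a1, a4, a3}: 1 true — at most one ✓
  (6) {a0, a4}: 1 true — exactly one ✓
  (7) {a4, a0, a1, a3}: 1/4 true — not all ✓
  (8) a2=F, a1=F — same ✓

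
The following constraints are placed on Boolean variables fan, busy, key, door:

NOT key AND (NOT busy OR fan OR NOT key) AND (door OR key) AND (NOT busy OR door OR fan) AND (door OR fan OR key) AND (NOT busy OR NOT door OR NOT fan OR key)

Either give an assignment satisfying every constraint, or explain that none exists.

Unit clause (NOT key) forces key = False.
In (door OR key) only door is left, so door = True.
Set fan = False.
Set busy = False.
All clauses satisfied.

fan: False, busy: False, key: False, door: True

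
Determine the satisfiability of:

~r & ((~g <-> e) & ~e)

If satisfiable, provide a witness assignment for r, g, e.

r = False; g = True; e = False

  ~r = True
  (~g <-> e) & ~e = True
    ~g <-> e = True
      ~g = False
    ~e = True
Both conjuncts True, so the formula holds.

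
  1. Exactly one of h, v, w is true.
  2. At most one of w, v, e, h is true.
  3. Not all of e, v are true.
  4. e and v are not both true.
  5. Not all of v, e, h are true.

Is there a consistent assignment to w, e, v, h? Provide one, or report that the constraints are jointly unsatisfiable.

w = False, e = False, v = False, h = True

  (1) {h, v, w}: 1 true — exactly one ✓
  (2) {w, v, e, h}: 1 true — at most one ✓
  (3) {e, v}: 0/2 true — not all ✓
  (4) e=F, v=F — not both ✓
  (5) {v, e, h}: 1/3 true — not all ✓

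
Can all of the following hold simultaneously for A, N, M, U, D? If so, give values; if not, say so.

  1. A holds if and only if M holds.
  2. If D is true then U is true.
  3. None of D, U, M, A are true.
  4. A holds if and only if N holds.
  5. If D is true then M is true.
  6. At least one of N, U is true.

No satisfying assignment exists.

Case A = True:
  Constraint (3) is violated (A=T) — contradiction.
Case A = False:
  (1) with A=F forces M = False.
  (3) forces D = False.
  (3) forces U = False.
  (4) with A=F forces N = False.
  Constraint (6) is violated (N=F, U=F) — contradiction.
Both cases fail — unsatisfiable.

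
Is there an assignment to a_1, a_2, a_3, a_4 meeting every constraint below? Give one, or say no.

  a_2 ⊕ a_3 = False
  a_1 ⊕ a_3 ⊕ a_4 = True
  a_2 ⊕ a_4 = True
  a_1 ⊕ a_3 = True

a_1 = False, a_2 = True, a_3 = True, a_4 = False

a_2 ⊕ a_3 = T ⊕ T = False ✓
a_1 ⊕ a_3 ⊕ a_4 = F ⊕ T ⊕ F = True ✓
a_2 ⊕ a_4 = T ⊕ F = True ✓
a_1 ⊕ a_3 = F ⊕ T = True ✓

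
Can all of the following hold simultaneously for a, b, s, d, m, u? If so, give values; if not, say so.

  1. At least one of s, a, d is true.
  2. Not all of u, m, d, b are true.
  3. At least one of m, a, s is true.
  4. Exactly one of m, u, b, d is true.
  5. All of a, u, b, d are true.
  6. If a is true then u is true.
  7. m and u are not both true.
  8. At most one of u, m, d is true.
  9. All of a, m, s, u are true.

Case b = True:
  (4) with b=T forces m = False.
  Constraint (9) is violated (m=F) — contradiction.
Case b = False:
  Constraint (5) is violated (b=F) — contradiction.
Both cases fail — unsatisfiable.

The formula is unsatisfiable.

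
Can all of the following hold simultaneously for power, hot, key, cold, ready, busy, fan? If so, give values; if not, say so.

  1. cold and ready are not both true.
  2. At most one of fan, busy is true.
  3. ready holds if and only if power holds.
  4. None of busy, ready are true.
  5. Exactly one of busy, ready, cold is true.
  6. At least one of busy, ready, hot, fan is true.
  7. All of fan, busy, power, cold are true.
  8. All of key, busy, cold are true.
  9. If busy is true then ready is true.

Case busy = True:
  Constraint (4) is violated (busy=T) — contradiction.
Case busy = False:
  Constraint (7) is violated (busy=F) — contradiction.
Both cases fail — unsatisfiable.

Unsatisfiable — no assignment works.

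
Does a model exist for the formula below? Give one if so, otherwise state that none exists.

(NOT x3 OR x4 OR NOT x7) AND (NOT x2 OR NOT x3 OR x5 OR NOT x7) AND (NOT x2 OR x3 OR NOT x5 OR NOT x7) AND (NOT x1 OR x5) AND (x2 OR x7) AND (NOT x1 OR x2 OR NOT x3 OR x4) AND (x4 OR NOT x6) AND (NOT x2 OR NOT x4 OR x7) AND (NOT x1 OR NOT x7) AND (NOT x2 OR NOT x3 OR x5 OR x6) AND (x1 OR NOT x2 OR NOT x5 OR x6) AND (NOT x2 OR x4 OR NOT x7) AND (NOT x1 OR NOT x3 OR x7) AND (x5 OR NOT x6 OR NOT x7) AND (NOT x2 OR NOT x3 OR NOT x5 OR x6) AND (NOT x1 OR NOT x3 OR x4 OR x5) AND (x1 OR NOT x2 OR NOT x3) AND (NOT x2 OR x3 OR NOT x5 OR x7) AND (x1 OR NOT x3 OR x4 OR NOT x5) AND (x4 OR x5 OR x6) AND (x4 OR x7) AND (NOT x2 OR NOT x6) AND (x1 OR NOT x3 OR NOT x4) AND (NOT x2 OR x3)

Try x1 = True:
  (NOT x1 OR x5) forces x5 = True.
  (NOT x1 OR NOT x7) forces x7 = False.
  (x2 OR x7) forces x2 = True.
  (NOT x2 OR NOT x4 OR x7) forces x4 = False.
  clause (x4 OR x7) is falsified — backtrack.
So x1 = False.
Set x2 = False.
  then (x2 OR x7) forces x7 = True.
Try x3 = True:
  (NOT x3 OR x4 OR NOT x7) forces x4 = True.
  clause (x1 OR NOT x3 OR NOT x4) is falsified — backtrack.
So x3 = False.
Set x4 = True.
Set x5 = True.
Set x6 = True.
All clauses satisfied.

x1: False, x2: False, x3: False, x4: True, x5: True, x6: True, x7: True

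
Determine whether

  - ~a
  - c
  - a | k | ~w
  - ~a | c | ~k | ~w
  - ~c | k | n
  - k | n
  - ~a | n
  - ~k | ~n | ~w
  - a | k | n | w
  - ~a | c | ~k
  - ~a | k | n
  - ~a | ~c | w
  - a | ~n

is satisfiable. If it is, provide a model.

w: True, k: True, a: False, n: False, c: True

Unit clause (~a) forces a = False.
Unit clause (c) forces c = True.
In (a | ~n) only ~n is left, so n = False.
In (~c | k | n) only k is left, so k = True.
Set w = True.
All clauses satisfied.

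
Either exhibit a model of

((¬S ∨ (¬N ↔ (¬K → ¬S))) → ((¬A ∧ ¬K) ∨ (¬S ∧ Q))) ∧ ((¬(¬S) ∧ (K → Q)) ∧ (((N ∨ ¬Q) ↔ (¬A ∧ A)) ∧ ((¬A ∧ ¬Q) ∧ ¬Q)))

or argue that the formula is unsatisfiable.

The formula is unsatisfiable.

Case Q = True: the conjunct ¬Q is False.
Case Q = False: the formula simplifies to ((¬S ∨ (¬N ↔ (¬K → ¬S))) → (¬A ∧ ¬K)) ∧ ((¬(¬S) ∧ ¬K) ∧ ((¬A ∧ A) ∧ ¬A)).
  A = True: the conjunct ¬A is False.
  A = False: the conjunct A is False.
Both cases fail — unsatisfiable.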